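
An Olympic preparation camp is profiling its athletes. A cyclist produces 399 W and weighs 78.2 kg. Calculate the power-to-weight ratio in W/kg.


P/W = power / mass
= 399 / 78.2
= 5.102 W/kg

5.102 W/kg


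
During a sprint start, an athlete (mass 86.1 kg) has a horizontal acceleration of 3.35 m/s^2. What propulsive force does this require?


Propulsive force = mass * acceleration
= 86.1 kg * 3.35 m/s^2
= 288.44 N

288.44 N


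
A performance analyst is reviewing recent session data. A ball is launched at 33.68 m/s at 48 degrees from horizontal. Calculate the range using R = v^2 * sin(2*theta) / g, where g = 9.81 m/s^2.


sin(2 * 48) = sin(96) = 0.994522
v^2 = 33.68^2 = 1134.3424
R = 1134.3424 * 0.994522 / 9.81
= 114.998 m

114.998 m


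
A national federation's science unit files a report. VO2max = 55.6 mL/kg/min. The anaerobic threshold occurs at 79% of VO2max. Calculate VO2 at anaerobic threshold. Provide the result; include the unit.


AT fraction = 79 / 100 = 0.79
AT VO2 = 55.6 * 0.79
= 43.92 mL/kg/min

43.92 mL/kg/min


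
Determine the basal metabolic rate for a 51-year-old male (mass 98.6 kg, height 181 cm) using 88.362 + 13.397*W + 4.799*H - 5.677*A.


BMR = 88.362 + 13.397*98.6 + 4.799*181 - 5.677*51
= 1988.4 kcal/day

1988.4 kcal/day


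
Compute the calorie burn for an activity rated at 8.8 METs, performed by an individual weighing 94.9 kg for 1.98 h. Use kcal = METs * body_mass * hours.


Product of METs and mass = 8.8 * 94.9 = 835.12
Total kcal = 835.12 * 1.98 = 1653.54 kcal

1653.54 kcal


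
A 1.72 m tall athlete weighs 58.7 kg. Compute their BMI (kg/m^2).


height^2 = 2.9584 m^2
BMI = 58.7 / 2.9584 = 19.84 kg/m^2

19.84 kg/m^2


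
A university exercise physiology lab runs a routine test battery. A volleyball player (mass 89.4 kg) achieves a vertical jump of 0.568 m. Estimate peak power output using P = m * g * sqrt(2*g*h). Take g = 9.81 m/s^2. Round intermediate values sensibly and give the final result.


2 * g * h = 2 * 9.81 * 0.568 = 11.14416
sqrt(11.14416) = 3.338287 m/s
P = 89.4 * 9.81 * 3.338287 = 2927.72 W

2927.72 W


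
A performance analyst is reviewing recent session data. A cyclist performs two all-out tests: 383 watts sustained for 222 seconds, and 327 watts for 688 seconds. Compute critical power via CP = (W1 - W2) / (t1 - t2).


W1 = P1 * t1 = 383 * 222 = 85026 J
W2 = P2 * t2 = 327 * 688 = 224976 J
CP = (85026 - 224976) / (222 - 688)
= 300.32 W

300.32 W


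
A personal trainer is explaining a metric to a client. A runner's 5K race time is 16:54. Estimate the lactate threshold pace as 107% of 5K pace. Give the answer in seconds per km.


Total race time = 16*60 + 54 = 1014 seconds
5K pace = 1014 / 5 = 202.8 sec/km
LT pace = 202.8 * 1.07 = 217.0 sec/km

217.0 s/km


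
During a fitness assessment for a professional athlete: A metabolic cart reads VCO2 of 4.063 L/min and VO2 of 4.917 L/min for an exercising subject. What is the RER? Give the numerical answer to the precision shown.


RER = VCO2 / VO2 = 4.063 / 4.917 = 0.8263

0.8263


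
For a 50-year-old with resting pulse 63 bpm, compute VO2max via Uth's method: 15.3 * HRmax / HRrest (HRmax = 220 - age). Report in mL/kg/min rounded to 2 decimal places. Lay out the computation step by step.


Step 1: HRmax = 220 - 50 = 170 bpm
Step 2: Ratio = 170 / 63 = 2.6984
Step 3: VO2max = 15.3 * 2.6984 = 41.29 mL/kg/min

41.29 mL/kg/min


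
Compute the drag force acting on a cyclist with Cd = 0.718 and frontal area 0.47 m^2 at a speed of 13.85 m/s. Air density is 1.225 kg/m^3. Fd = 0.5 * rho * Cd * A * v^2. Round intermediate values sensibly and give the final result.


Step 1: v^2 = 191.8225
Step 2: Fd = 0.5 * 1.225 * 0.718 * 0.47 * 191.8225
= 39.649 N

39.649 N


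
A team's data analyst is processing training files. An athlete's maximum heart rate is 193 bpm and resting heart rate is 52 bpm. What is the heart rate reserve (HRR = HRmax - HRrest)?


HRR = HRmax - HRrest
= 193 - 52
= 141 bpm

141 bpm


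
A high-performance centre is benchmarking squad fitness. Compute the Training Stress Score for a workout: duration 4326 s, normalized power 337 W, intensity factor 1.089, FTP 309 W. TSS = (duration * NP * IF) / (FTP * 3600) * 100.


Product = 4326 * 337 * 1.089 = 1587611.718
Base = 309 * 3600 = 1112400
TSS = 1587611.718 / 1112400 * 100 = 142.72

142.72 TSS


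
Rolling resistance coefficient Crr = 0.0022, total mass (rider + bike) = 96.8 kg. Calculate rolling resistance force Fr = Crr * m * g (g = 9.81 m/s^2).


Fr = Crr * m * g
= 0.0022 * 96.8 * 9.81
= 2.089 N

2.089 N


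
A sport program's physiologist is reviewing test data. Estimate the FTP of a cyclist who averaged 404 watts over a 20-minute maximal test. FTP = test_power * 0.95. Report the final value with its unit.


FTP = 404 * 0.95 = 383.8 W

383.8 W


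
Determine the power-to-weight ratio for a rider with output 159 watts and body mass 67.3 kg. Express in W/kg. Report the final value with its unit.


P/W = 159 / 67.3 = 2.363 W/kg

2.363 W/kg


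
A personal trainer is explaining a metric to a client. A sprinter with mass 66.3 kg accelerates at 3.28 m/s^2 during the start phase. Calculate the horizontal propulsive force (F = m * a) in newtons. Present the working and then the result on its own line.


F = m * a
= 66.3 * 3.28
= 217.46 N

217.46 N


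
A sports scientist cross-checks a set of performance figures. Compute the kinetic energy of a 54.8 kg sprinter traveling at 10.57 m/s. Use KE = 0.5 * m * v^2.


Velocity squared = 111.7249
KE = 0.5 * 54.8 * 111.7249 = 3061.26 J

3061.26 J


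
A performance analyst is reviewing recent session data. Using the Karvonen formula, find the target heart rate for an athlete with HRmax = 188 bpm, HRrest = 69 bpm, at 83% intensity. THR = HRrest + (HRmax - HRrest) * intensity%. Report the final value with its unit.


HRR = 188 - 69 = 119
THR = 69 + 119 * 0.83
= 69 + 98.77
= 167.77 bpm

167.77 bpm


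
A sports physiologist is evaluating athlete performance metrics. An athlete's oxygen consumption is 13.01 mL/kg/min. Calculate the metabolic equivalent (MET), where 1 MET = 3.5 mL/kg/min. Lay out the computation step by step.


MET = VO2 / 3.5
= 13.01 / 3.5
= 3.72 METs

3.72 METs


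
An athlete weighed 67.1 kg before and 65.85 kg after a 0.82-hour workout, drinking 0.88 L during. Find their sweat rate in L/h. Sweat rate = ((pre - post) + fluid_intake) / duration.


Body mass change = 1.25 kg
Total sweat loss = 1.25 + 0.88 = 2.13 L
Rate = 2.13 / 0.82 = 2.598 L/h

2.598 L/h


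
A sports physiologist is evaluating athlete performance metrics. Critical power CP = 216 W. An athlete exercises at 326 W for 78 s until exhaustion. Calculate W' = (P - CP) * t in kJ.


P - CP = 326 - 216 = 110 W
W' = 110 * 78 = 8580 J
= 8580 / 1000 = 8.58 kJ

8.58 kJ


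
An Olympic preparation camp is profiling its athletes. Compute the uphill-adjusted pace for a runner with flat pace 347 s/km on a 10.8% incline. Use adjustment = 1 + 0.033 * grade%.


Adjustment factor = 1 + 0.033 * 10.8 = 1.3564
Grade-adjusted pace = 347 * 1.3564 = 470.67 s/km

470.67 s/km


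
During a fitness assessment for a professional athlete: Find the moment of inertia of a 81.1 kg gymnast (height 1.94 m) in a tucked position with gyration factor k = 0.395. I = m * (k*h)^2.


Radius of gyration = 0.395 * 1.94 = 0.7663 m
I = 81.1 * 0.7663^2
= 81.1 * 0.587216
= 47.623 kg*m^2

47.623 kg*m^2


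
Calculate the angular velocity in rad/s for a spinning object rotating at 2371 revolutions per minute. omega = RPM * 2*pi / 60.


omega = RPM * 2*pi / 60
= 2371 * 6.28318531 / 60
= 248.291 rad/s

248.291 rad/s


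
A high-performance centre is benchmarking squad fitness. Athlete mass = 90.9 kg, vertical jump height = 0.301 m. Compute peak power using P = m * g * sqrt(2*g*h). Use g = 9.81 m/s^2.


sqrt(2 * 9.81 * 0.301) = sqrt(5.90562) = 2.430148 m/s
P = 90.9 * 9.81 * 2.430148
= 2167.03 W

2167.03 W


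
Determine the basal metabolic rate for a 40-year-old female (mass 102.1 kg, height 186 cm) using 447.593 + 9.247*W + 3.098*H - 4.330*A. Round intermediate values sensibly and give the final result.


BMR = 447.593 + 9.247*102.1 + 3.098*186 - 4.330*40
= 1794.74 kcal/day

1794.74 kcal/day


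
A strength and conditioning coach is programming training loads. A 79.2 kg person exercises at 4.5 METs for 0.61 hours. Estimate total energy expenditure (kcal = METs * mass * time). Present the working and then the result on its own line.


Energy = METs * mass(kg) * time(h)
= 4.5 * 79.2 * 0.61
= 217.4 kcal

217.4 kcal


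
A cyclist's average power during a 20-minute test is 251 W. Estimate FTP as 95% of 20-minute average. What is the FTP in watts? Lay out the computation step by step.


FTP = 20-min power * 0.95
= 251 * 0.95
= 238.45 W

238.45 W


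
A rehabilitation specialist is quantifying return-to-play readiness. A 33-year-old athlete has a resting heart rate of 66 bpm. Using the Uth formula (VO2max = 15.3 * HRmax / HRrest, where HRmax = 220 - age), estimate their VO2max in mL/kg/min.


HRmax = 220 - 33 = 187 bpm
Ratio = HRmax / HRrest = 187 / 66 = 2.8333
VO2max = 15.3 * 2.8333 = 43.35 mL/kg/min

43.35 mL/kg/min


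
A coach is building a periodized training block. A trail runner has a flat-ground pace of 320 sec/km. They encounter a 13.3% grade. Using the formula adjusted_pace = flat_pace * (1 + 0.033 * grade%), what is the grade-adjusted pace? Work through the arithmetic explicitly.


Grade factor = 1 + 0.033 * 13.3 = 1.4389
Adjusted = 320 * 1.4389 = 460.45 sec/km

460.45 s/km


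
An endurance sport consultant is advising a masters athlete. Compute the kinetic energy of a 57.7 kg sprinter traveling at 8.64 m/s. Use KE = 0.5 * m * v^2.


Velocity squared = 74.6496
KE = 0.5 * 57.7 * 74.6496 = 2153.64 J

2153.64 J


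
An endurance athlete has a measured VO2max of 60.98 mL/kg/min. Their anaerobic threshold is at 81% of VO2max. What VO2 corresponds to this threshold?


Anaerobic threshold VO2 = VO2max * 81%
= 60.98 * 0.81
= 49.39 mL/kg/min

49.39 mL/kg/min


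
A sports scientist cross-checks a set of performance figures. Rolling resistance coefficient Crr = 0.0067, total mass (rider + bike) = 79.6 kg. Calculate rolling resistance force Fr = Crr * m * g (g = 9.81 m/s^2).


Fr = Crr * m * g
= 0.0067 * 79.6 * 9.81
= 5.232 N

5.232 N


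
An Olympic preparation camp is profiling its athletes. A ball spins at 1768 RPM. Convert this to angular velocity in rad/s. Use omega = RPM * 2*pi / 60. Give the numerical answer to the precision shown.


omega = 1768 * 2 * pi / 60
= 1768 * 6.28318531 / 60
= 11108.672 / 60
= 185.145 rad/s

185.145 rad/s


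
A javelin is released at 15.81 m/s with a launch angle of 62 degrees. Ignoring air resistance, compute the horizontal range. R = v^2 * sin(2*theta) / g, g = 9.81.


Launch speed squared = 249.9561
sin(2 * 62 deg) = 0.829038
Range = 249.9561 * 0.829038 / 9.81
= 21.124 m

21.124 m


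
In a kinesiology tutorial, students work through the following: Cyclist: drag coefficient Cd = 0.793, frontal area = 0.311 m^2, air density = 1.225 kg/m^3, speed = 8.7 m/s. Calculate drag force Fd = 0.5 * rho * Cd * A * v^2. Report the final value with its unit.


v^2 = 8.7^2 = 75.69
Fd = 0.5 * 1.225 * 0.793 * 0.311 * 75.69
= 11.433 N

11.433 N


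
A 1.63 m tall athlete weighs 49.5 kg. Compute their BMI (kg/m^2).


height^2 = 2.6569 m^2
BMI = 49.5 / 2.6569 = 18.63 kg/m^2

18.63 kg/m^2


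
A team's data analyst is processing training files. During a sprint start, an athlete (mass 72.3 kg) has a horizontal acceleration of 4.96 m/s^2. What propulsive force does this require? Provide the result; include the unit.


Propulsive force = mass * acceleration
= 72.3 kg * 4.96 m/s^2
= 358.61 N

358.61 N


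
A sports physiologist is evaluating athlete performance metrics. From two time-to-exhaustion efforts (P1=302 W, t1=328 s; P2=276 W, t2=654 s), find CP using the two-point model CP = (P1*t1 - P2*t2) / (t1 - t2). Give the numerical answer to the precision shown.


Work in trial 1 = 99056 J
Work in trial 2 = 180504 J
Delta work = -81448 J
Delta time = -326 s
CP = -81448 / -326 = 249.84 W

249.84 W


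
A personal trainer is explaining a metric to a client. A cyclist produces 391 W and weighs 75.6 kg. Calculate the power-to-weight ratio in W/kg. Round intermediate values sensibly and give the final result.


P/W = power / mass
= 391 / 75.6
= 5.172 W/kg

5.172 W/kg


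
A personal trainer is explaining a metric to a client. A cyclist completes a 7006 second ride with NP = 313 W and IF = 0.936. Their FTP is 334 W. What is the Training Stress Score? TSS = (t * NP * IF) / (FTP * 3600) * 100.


t * NP * IF = 7006 * 313 * 0.936 = 2052533.808
FTP * 3600 = 1202400
TSS = (2052533.808 / 1202400) * 100 = 170.7

170.7 TSS


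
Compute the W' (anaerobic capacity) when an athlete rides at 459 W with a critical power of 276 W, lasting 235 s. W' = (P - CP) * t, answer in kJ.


Above-CP power = 183 W
Duration = 235 s
W' = 183 * 235 = 43005 J
Convert: 43005 / 1000 = 43.005 kJ

43.005 kJ


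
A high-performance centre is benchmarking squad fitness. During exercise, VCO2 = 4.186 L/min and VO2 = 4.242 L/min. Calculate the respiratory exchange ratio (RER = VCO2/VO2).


RER = VCO2 / VO2
= 4.186 / 4.242
= 0.9868

0.9868


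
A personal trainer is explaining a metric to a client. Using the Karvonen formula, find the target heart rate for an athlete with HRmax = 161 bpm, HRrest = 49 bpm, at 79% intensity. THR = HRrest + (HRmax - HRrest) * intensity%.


HRR = 161 - 49 = 112
THR = 49 + 112 * 0.79
= 49 + 88.48
= 137.48 bpm

137.48 bpm


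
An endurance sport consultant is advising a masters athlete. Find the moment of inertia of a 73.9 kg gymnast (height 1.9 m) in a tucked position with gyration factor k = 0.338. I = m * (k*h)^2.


Radius of gyration = 0.338 * 1.9 = 0.6422 m
I = 73.9 * 0.6422^2
= 73.9 * 0.412421
= 30.478 kg*m^2

30.478 kg*m^2


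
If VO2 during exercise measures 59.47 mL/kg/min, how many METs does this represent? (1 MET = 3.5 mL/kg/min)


METs = VO2 / 3.5 = 59.47 / 3.5 = 16.99

16.99 METs


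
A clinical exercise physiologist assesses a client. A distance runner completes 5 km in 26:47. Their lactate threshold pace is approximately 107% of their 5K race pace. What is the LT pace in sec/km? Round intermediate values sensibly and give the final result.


Convert to seconds: 26 min 47 s = 1607 s
Pace per km = 1607 / 5 = 321.4 s/km
LT pace = 321.4 * 1.07 = 343.9 s/km

343.9 s/km


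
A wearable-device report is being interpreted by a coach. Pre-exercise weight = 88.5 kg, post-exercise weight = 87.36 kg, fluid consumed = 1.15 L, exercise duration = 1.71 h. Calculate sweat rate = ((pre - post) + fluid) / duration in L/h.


Weight loss = 88.5 - 87.36 = 1.14 kg (approx L)
Total sweat = 1.14 + 1.15 = 2.29 L
Sweat rate = 2.29 / 1.71 = 1.339 L/h

1.339 L/h


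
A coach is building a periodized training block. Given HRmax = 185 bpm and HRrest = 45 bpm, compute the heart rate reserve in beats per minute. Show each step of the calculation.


Heart rate reserve = maximum HR minus resting HR
HRR = 185 - 45 = 140 bpm

140 bpm


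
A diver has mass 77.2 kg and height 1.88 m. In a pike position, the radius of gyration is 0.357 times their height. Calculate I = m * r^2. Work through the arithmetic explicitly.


r = 0.357 * 1.88 = 0.67116 m
I = m * r^2 = 77.2 * 0.450456 = 34.775 kg*m^2

34.775 kg*m^2


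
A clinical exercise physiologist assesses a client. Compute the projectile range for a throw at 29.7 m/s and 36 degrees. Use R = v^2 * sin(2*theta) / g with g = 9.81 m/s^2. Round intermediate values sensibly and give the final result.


Two times the angle = 72 degrees
sin(72) = 0.951057
R = 882.09 * 0.951057 / 9.81 = 85.517 m

85.517 m


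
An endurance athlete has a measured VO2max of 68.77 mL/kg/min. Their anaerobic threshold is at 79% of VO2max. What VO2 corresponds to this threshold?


Anaerobic threshold VO2 = VO2max * 79%
= 68.77 * 0.79
= 54.33 mL/kg/min

54.33 mL/kg/min


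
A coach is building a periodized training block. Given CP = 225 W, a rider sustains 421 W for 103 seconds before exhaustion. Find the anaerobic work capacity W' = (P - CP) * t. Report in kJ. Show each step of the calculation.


Excess power = 421 - 225 = 196 W
Work above CP = 196 * 103 = 20188 J
W' = 20.188 kJ

20.188 kJ


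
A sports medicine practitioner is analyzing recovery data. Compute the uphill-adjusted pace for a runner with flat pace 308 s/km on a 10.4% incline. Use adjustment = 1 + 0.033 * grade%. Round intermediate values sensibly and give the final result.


Adjustment factor = 1 + 0.033 * 10.4 = 1.3432
Grade-adjusted pace = 308 * 1.3432 = 413.71 s/km

413.71 s/km


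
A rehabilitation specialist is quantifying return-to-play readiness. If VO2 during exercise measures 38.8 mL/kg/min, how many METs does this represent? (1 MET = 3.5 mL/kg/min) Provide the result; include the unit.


METs = VO2 / 3.5 = 38.8 / 3.5 = 11.09

11.09 METs


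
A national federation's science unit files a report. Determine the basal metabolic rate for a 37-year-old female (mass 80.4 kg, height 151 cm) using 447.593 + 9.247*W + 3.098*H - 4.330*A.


BMR = 447.593 + 9.247*80.4 + 3.098*151 - 4.330*37
= 1498.64 kcal/day

1498.64 kcal/day


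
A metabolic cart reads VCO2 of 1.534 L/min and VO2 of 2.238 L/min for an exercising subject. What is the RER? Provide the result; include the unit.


RER = VCO2 / VO2 = 1.534 / 2.238 = 0.6854

0.6854


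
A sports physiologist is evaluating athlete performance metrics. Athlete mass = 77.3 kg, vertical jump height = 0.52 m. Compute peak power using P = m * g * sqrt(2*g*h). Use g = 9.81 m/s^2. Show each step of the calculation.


sqrt(2 * 9.81 * 0.52) = sqrt(10.2024) = 3.19412 m/s
P = 77.3 * 9.81 * 3.19412
= 2422.14 W

2422.14 W


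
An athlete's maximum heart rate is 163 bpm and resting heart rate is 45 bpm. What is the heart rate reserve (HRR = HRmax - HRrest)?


HRR = HRmax - HRrest
= 163 - 45
= 118 bpm

118 bpm


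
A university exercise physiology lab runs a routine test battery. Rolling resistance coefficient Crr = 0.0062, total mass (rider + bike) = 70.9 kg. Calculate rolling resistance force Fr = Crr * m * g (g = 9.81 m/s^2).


Fr = Crr * m * g
= 0.0062 * 70.9 * 9.81
= 4.312 N

4.312 N


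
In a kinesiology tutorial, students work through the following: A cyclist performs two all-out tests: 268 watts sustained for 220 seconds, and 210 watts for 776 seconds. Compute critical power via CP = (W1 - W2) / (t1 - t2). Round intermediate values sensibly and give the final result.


W1 = P1 * t1 = 268 * 220 = 58960 J
W2 = P2 * t2 = 210 * 776 = 162960 J
CP = (58960 - 162960) / (220 - 776)
= 187.05 W

187.05 W


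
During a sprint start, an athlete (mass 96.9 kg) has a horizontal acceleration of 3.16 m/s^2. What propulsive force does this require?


Propulsive force = mass * acceleration
= 96.9 kg * 3.16 m/s^2
= 306.2 N

306.2 N


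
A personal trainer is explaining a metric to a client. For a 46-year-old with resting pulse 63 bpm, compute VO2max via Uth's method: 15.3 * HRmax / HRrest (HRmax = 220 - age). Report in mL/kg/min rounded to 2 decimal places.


Step 1: HRmax = 220 - 46 = 174 bpm
Step 2: Ratio = 174 / 63 = 2.7619
Step 3: VO2max = 15.3 * 2.7619 = 42.26 mL/kg/min

42.26 mL/kg/min


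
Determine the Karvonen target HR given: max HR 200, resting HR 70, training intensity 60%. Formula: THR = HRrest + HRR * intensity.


HRR = HRmax - HRrest = 200 - 70 = 130
THR = 70 + 130 * 0.6
= 148.0 bpm

148.0 bpm


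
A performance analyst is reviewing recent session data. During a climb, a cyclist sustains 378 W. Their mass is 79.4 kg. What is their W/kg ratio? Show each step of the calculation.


Power-to-weight = 378 W / 79.4 kg
= 4.761 W/kg

4.761 W/kg


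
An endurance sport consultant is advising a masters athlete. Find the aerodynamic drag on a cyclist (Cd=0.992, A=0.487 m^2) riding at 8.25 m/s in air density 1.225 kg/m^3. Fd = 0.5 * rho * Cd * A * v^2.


Fd = 0.5 * 1.225 * 0.992 * 0.487 * 8.25^2
= 0.5 * 1.225 * 0.992 * 0.487 * 68.0625
= 20.14 N

20.14 N


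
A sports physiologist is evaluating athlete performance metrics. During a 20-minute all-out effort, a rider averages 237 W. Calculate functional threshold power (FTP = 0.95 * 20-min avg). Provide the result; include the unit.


FTP = 0.95 * 237
= 225.15 W

225.15 W


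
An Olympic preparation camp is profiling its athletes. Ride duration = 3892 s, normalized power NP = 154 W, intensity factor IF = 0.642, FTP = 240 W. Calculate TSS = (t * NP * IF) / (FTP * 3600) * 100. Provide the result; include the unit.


Numerator = 3892 * 154 * 0.642 = 384794.256
Denominator = 240 * 3600 = 864000
TSS = 384794.256 / 864000 * 100
= 44.54

44.54 TSS


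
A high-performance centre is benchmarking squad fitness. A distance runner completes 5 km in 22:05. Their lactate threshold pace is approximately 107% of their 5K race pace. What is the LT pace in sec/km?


Convert to seconds: 22 min 5 s = 1325 s
Pace per km = 1325 / 5 = 265.0 s/km
LT pace = 265.0 * 1.07 = 283.55 s/km

283.55 s/km


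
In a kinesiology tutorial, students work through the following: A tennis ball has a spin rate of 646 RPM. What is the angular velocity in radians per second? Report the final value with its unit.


Convert RPM to rad/s: multiply by 2*pi and divide by 60
omega = 646 * 2 * pi / 60
= 67.649 rad/s

67.649 rad/s


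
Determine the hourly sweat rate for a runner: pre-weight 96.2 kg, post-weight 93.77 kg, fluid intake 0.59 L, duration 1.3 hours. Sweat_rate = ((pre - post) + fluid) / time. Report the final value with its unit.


Mass lost = 96.2 - 93.77 = 2.43 kg
Add fluid consumed: 2.43 + 0.59 = 3.02 L total sweat
Sweat rate = 3.02 / 1.3 = 2.323 L/h

2.323 L/h


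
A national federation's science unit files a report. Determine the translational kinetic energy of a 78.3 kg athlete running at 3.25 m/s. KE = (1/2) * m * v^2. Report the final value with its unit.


KE = 0.5 * m * v^2
= 0.5 * 78.3 * 3.25^2
= 0.5 * 78.3 * 10.5625
= 413.52 J

413.52 J


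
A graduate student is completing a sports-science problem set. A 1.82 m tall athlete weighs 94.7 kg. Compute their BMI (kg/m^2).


height^2 = 3.3124 m^2
BMI = 94.7 / 3.3124 = 28.59 kg/m^2

28.59 kg/m^2


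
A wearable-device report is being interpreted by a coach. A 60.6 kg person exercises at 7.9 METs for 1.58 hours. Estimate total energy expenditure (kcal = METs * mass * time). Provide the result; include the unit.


Energy = METs * mass(kg) * time(h)
= 7.9 * 60.6 * 1.58
= 756.41 kcal

756.41 kcal


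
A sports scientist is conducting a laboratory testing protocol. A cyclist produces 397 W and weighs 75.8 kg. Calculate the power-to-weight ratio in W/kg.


P/W = power / mass
= 397 / 75.8
= 5.237 W/kg

5.237 W/kg


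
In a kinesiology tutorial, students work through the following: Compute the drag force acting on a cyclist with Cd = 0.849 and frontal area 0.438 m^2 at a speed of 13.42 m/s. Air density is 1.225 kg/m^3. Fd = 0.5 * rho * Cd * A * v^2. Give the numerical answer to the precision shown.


Step 1: v^2 = 180.0964
Step 2: Fd = 0.5 * 1.225 * 0.849 * 0.438 * 180.0964
= 41.02 N

41.02 N


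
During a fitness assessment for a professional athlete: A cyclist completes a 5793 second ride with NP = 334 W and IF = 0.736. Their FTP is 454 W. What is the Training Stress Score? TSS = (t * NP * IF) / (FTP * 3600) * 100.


t * NP * IF = 5793 * 334 * 0.736 = 1424058.432
FTP * 3600 = 1634400
TSS = (1424058.432 / 1634400) * 100 = 87.13

87.13 TSS


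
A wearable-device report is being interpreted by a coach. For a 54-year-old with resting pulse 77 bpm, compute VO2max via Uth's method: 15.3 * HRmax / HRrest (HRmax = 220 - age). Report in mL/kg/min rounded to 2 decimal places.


Step 1: HRmax = 220 - 54 = 166 bpm
Step 2: Ratio = 166 / 77 = 2.1558
Step 3: VO2max = 15.3 * 2.1558 = 32.98 mL/kg/min

32.98 mL/kg/min


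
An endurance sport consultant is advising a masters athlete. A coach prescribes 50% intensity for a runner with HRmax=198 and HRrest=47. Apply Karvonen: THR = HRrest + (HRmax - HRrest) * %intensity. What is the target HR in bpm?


Heart rate reserve = 198 - 47 = 151
Intensity fraction = 50 / 100 = 0.5
THR = 47 + 151 * 0.5 = 122.5 bpm

122.5 bpm


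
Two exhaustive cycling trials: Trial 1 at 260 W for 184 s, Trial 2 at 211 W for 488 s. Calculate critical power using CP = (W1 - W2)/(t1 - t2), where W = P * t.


W1 = 260 * 184 = 47840 J
W2 = 211 * 488 = 102968 J
CP = (47840 - 102968) / (184 - 488)
= -55128 / -304
= 181.34 W

181.34 W


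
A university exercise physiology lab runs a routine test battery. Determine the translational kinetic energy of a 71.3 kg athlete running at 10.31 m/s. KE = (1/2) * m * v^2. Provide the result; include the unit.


KE = 0.5 * m * v^2
= 0.5 * 71.3 * 10.31^2
= 0.5 * 71.3 * 106.2961
= 3789.46 J

3789.46 J


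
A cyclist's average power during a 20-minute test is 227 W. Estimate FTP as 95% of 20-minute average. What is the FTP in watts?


FTP = 20-min power * 0.95
= 227 * 0.95
= 215.65 W

215.65 W


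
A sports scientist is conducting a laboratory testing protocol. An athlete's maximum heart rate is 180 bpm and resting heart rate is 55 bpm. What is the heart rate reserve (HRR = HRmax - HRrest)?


HRR = HRmax - HRrest
= 180 - 55
= 125 bpm

125 bpm


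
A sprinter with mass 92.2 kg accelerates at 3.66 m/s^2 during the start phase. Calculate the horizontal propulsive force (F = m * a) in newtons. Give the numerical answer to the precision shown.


F = m * a
= 92.2 * 3.66
= 337.45 N

337.45 N


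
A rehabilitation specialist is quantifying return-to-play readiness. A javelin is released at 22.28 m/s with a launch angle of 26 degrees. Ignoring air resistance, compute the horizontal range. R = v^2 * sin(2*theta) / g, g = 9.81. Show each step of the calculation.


Launch speed squared = 496.3984
sin(2 * 26 deg) = 0.788011
Range = 496.3984 * 0.788011 / 9.81
= 39.874 m

39.874 m


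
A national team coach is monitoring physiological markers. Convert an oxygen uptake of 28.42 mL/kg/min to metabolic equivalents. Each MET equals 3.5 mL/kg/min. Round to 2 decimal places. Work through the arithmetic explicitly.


One MET = 3.5 mL/kg/min
Number of METs = 28.42 / 3.5
= 8.12 METs

8.12 METs


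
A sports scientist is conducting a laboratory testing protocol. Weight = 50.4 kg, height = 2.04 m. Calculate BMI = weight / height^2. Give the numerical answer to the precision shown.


height^2 = 2.04^2 = 4.1616
BMI = 50.4 / 4.1616 = 12.11 kg/m^2

12.11 kg/m^2


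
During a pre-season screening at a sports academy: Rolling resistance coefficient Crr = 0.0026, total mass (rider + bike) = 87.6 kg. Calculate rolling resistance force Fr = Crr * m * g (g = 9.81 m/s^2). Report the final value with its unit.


Fr = Crr * m * g
= 0.0026 * 87.6 * 9.81
= 2.234 N

2.234 N


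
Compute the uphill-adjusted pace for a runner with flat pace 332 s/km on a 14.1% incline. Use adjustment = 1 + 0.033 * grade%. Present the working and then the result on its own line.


Adjustment factor = 1 + 0.033 * 14.1 = 1.4653
Grade-adjusted pace = 332 * 1.4653 = 486.48 s/km

486.48 s/km


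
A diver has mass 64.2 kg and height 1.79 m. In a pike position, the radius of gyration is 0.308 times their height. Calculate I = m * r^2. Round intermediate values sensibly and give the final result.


r = 0.308 * 1.79 = 0.55132 m
I = m * r^2 = 64.2 * 0.303954 = 19.514 kg*m^2

19.514 kg*m^2


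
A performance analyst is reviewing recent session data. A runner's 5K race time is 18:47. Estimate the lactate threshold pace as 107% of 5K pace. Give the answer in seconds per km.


Total race time = 18*60 + 47 = 1127 seconds
5K pace = 1127 / 5 = 225.4 sec/km
LT pace = 225.4 * 1.07 = 241.18 sec/km

241.18 s/km


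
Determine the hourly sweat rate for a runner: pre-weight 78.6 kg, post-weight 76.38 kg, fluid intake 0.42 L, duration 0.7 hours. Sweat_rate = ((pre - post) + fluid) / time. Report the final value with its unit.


Mass lost = 78.6 - 76.38 = 2.22 kg
Add fluid consumed: 2.22 + 0.42 = 2.64 L total sweat
Sweat rate = 2.64 / 0.7 = 3.771 L/h

3.771 L/h


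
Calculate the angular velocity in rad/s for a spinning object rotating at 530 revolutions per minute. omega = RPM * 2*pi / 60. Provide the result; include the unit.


omega = RPM * 2*pi / 60
= 530 * 6.28318531 / 60
= 55.501 rad/s

55.501 rad/s


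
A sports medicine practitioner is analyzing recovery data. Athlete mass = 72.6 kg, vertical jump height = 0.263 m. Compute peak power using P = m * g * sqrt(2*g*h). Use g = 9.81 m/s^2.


sqrt(2 * 9.81 * 0.263) = sqrt(5.16006) = 2.271577 m/s
P = 72.6 * 9.81 * 2.271577
= 1617.83 W

1617.83 W


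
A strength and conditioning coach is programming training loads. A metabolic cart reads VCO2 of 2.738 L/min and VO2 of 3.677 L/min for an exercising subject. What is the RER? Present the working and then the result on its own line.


RER = VCO2 / VO2 = 2.738 / 3.677 = 0.7446

0.7446


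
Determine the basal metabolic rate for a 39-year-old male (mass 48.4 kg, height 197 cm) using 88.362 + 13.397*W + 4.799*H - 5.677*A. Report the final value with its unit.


BMR = 88.362 + 13.397*48.4 + 4.799*197 - 5.677*39
= 1460.78 kcal/day

1460.78 kcal/day


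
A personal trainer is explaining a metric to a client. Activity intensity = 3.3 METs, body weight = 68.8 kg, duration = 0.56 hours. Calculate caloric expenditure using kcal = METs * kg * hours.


kcal = 3.3 * 68.8 * 0.56
= 227.04 * 0.56
= 127.14 kcal

127.14 kcal


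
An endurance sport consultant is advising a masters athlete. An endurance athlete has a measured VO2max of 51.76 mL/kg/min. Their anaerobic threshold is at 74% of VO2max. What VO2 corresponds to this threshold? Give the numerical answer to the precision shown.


Anaerobic threshold VO2 = VO2max * 74%
= 51.76 * 0.74
= 38.3 mL/kg/min

38.3 mL/kg/min


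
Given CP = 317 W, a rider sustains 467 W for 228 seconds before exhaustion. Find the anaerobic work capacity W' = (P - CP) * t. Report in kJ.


Excess power = 467 - 317 = 150 W
Work above CP = 150 * 228 = 34200 J
W' = 34.2 kJ

34.2 kJ


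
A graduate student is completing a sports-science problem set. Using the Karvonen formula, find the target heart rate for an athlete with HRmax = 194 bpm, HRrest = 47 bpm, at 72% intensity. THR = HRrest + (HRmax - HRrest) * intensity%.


HRR = 194 - 47 = 147
THR = 47 + 147 * 0.72
= 47 + 105.84
= 152.84 bpm

152.84 bpm


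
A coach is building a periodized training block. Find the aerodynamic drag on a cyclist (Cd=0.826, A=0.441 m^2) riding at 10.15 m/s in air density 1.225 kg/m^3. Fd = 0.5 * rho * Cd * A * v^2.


Fd = 0.5 * 1.225 * 0.826 * 0.441 * 10.15^2
= 0.5 * 1.225 * 0.826 * 0.441 * 103.0225
= 22.986 N

22.986 N


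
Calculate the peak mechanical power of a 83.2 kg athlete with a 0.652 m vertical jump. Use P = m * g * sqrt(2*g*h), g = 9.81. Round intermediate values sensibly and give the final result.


First, sqrt(2gh) = sqrt(2 * 9.81 * 0.652)
= sqrt(12.79224) = 3.576624 m/s
Power = 83.2 * 9.81 * 3.576624 = 2919.21 W

2919.21 W


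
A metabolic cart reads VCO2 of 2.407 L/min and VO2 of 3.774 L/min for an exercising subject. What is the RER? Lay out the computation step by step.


RER = VCO2 / VO2 = 2.407 / 3.774 = 0.6378

0.6378


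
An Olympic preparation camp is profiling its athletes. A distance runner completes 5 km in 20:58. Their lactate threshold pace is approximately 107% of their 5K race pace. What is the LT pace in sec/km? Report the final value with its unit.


Convert to seconds: 20 min 58 s = 1258 s
Pace per km = 1258 / 5 = 251.6 s/km
LT pace = 251.6 * 1.07 = 269.21 s/km

269.21 s/km


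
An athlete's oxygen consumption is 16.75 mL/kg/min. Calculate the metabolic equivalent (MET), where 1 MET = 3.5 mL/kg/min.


MET = VO2 / 3.5
= 16.75 / 3.5
= 4.79 METs

4.79 METs


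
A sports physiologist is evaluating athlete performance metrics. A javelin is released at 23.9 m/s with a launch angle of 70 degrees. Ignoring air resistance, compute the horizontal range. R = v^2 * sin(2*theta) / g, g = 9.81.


Launch speed squared = 571.21
sin(2 * 70 deg) = 0.642788
Range = 571.21 * 0.642788 / 9.81
= 37.428 m

37.428 m


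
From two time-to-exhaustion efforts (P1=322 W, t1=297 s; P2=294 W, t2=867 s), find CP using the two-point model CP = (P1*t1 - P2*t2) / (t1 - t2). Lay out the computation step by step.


Work in trial 1 = 95634 J
Work in trial 2 = 254898 J
Delta work = -159264 J
Delta time = -570 s
CP = -159264 / -570 = 279.41 W

279.41 W


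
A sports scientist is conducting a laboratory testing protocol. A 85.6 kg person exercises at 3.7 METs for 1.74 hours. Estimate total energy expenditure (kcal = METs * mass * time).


Energy = METs * mass(kg) * time(h)
= 3.7 * 85.6 * 1.74
= 551.09 kcal

551.09 kcal


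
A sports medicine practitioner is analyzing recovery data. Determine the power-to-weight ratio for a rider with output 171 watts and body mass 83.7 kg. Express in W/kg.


P/W = 171 / 83.7 = 2.043 W/kg

2.043 W/kg


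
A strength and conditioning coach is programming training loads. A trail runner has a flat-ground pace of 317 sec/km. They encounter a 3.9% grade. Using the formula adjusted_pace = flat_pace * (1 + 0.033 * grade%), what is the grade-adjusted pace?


Grade factor = 1 + 0.033 * 3.9 = 1.1287
Adjusted = 317 * 1.1287 = 357.8 sec/km

357.8 s/km


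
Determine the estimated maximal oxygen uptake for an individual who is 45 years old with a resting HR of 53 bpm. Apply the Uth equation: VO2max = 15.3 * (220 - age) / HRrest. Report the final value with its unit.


HRmax = 220 - 45 = 175
VO2max = 15.3 * (175 / 53)
= 15.3 * 3.3019
= 50.52 mL/kg/min

50.52 mL/kg/min


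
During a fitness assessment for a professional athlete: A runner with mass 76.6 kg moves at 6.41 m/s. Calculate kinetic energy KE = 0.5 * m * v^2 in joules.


v^2 = 6.41^2 = 41.0881
KE = 0.5 * 76.6 * 41.0881
= 1573.67 J

1573.67 J


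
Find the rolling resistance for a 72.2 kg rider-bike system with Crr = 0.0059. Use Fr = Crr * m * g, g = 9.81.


m * g = 72.2 * 9.81 = 708.282 N
Fr = 0.0059 * 708.282 = 4.179 N

4.179 N


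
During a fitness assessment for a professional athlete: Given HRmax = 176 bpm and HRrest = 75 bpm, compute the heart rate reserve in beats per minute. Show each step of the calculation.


Heart rate reserve = maximum HR minus resting HR
HRR = 176 - 75 = 101 bpm

101 bpm


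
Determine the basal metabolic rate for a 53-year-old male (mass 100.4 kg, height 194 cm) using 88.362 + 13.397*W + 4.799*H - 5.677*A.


BMR = 88.362 + 13.397*100.4 + 4.799*194 - 5.677*53
= 2063.55 kcal/day

2063.55 kcal/day


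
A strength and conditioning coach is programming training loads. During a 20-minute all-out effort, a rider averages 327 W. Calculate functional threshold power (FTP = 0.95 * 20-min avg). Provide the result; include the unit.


FTP = 0.95 * 327
= 310.65 W

310.65 W


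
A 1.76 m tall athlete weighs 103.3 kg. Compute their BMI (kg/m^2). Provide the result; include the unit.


height^2 = 3.0976 m^2
BMI = 103.3 / 3.0976 = 33.35 kg/m^2

33.35 kg/m^2


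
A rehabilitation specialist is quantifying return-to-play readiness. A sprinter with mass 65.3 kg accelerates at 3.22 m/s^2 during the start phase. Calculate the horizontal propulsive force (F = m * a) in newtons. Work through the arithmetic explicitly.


F = m * a
= 65.3 * 3.22
= 210.27 N

210.27 N


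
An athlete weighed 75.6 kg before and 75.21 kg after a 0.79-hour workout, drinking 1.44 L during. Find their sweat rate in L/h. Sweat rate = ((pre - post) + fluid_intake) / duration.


Body mass change = 0.39 kg
Total sweat loss = 0.39 + 1.44 = 1.83 L
Rate = 1.83 / 0.79 = 2.316 L/h

2.316 L/h


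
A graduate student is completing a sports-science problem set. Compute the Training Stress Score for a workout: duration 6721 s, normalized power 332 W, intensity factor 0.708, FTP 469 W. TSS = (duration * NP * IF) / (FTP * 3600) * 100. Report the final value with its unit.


Product = 6721 * 332 * 0.708 = 1579811.376
Base = 469 * 3600 = 1688400
TSS = 1579811.376 / 1688400 * 100 = 93.57

93.57 TSS


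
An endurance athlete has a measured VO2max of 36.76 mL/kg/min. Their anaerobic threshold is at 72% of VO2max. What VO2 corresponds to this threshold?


Anaerobic threshold VO2 = VO2max * 72%
= 36.76 * 0.72
= 26.47 mL/kg/min

26.47 mL/kg/min


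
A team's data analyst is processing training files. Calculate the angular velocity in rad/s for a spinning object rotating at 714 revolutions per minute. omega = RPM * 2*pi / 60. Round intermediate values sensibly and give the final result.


omega = RPM * 2*pi / 60
= 714 * 6.28318531 / 60
= 74.77 rad/s

74.77 rad/s


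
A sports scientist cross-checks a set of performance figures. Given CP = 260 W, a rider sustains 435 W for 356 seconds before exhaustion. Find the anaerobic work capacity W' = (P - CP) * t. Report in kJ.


Excess power = 435 - 260 = 175 W
Work above CP = 175 * 356 = 62300 J
W' = 62.3 kJ

62.3 kJ


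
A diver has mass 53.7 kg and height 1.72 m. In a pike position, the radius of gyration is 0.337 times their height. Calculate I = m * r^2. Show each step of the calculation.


r = 0.337 * 1.72 = 0.57964 m
I = m * r^2 = 53.7 * 0.335983 = 18.042 kg*m^2

18.042 kg*m^2


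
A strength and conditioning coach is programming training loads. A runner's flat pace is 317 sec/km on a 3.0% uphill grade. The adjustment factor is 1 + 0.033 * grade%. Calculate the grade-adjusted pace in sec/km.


Factor = 1 + 0.033 * 3.0 = 1.099
Adjusted pace = 317 * 1.099
= 348.38 sec/km

348.38 s/km


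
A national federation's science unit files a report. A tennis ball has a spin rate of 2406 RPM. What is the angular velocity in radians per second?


Convert RPM to rad/s: multiply by 2*pi and divide by 60
omega = 2406 * 2 * pi / 60
= 251.956 rad/s

251.956 rad/s


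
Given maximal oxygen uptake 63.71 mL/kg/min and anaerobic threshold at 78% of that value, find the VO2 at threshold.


Percentage as decimal = 0.78
VO2 at AT = 63.71 * 0.78 = 49.69 mL/kg/min

49.69 mL/kg/min


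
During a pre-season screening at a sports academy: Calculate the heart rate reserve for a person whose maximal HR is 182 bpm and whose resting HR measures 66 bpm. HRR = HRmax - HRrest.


HRmax = 182 bpm
HRrest = 66 bpm
HRR = 182 - 66 = 116 bpm

116 bpm


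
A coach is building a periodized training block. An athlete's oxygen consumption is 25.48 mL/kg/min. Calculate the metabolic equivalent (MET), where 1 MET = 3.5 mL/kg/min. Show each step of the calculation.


MET = VO2 / 3.5
= 25.48 / 3.5
= 7.28 METs

7.28 METs


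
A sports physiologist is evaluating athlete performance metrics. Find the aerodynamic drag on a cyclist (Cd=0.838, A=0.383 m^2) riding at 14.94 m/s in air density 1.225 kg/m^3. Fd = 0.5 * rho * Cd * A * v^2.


Fd = 0.5 * 1.225 * 0.838 * 0.383 * 14.94^2
= 0.5 * 1.225 * 0.838 * 0.383 * 223.2036
= 43.878 N

43.878 N


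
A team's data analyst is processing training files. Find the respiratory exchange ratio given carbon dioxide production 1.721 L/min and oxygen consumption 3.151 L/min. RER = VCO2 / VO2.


VCO2 = 1.721 L/min
VO2 = 3.151 L/min
RER = 1.721 / 3.151 = 0.5462

0.5462


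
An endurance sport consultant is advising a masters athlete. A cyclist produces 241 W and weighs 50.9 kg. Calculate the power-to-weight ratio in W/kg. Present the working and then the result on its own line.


P/W = power / mass
= 241 / 50.9
= 4.735 W/kg

4.735 W/kg


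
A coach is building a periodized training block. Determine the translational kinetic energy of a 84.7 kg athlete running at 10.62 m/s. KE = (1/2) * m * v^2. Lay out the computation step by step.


KE = 0.5 * m * v^2
= 0.5 * 84.7 * 10.62^2
= 0.5 * 84.7 * 112.7844
= 4776.42 J

4776.42 J
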